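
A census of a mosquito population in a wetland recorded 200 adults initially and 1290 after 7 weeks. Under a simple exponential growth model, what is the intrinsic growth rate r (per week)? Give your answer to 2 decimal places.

0.27 per week

From N(t) = N₀·e^(rt): e^(r·7) = 1290/200 = 6.45.
r·7 = ln(6.45) = 1.8641, so r = 1.8641/7 = 0.2663.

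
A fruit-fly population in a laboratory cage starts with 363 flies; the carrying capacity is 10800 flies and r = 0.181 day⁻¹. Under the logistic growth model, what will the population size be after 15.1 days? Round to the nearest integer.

A = (K − N₀)/N₀ = (10800 − 363)/363 = 28.752.
N(t) = K/(1 + A·e^(−rt)) = 10800/(1 + 28.752×e^(−0.181×15.1)).
e^(−2.733) = 0.065017; denominator = 1 + 28.752×0.065017 = 2.8694.
N = 10800/2.8694 = 3763.87.

3764 flies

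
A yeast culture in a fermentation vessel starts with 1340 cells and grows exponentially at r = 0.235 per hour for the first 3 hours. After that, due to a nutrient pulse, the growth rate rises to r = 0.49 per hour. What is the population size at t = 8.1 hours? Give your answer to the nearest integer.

33005 cells

Phase 1: N(3) = 1340·e^(0.235×3) = 1340·e^0.705 = 2711.95.
Phase 2 runs for 8.1 − 3 = 5.1 hours at r = 0.49.
N(8.1) = 2711.95·e^(0.49×5.1) = 2711.95·e^2.499 = 33005.3.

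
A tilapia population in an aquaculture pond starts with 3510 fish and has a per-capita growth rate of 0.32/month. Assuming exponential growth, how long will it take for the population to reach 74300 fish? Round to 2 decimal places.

Set N₀·e^(rt) = 74300: e^(0.32·t) = 74300/3510 = 21.168.
0.32·t = ln(21.168) = 3.0525, so t = 3.0525/0.32 = 9.539.

9.54 months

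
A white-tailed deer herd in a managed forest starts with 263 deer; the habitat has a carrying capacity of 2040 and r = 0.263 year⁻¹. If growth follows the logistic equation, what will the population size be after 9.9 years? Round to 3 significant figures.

1360 deer

A = (K − N₀)/N₀ = (2040 − 263)/263 = 6.7567.
N(t) = K/(1 + A·e^(−rt)) = 2040/(1 + 6.7567×e^(−0.263×9.9)).
e^(−2.604) = 0.073999; denominator = 1 + 6.7567×0.073999 = 1.5.
N = 2040/1.5 = 1360.01.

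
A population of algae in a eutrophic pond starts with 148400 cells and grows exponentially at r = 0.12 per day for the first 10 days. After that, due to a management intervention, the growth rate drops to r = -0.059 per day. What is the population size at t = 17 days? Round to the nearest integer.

326005 cells

Phase 1: N(10) = 148400·e^(0.12×10) = 148400·e^1.2 = 492705.
Phase 2 runs for 17 − 10 = 7 days at r = -0.059.
N(17) = 492705·e^(-0.059×7) = 492705·e^-0.413 = 326005.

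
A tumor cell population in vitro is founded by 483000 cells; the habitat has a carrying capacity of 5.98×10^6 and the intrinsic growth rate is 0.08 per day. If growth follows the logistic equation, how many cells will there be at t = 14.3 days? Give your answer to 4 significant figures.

1293000 cells

A = (K − N₀)/N₀ = (5.98×10^6 − 483000)/483000 = 11.381.
N(t) = K/(1 + A·e^(−rt)) = 5.98×10^6/(1 + 11.381×e^(−0.08×14.3)).
e^(−1.144) = 0.31854; denominator = 1 + 11.381×0.31854 = 4.6253.
N = 5.98×10^6/4.6253 = 1.292885×10^6.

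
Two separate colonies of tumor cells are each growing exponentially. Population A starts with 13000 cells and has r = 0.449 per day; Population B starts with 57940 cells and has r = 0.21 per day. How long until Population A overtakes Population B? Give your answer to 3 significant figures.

Set 13000·e^(0.449t) = 57940·e^(0.21t).
e^((0.449 − 0.21)t) = 57940/13000 → e^(0.239·t) = 4.4569.
0.239·t = ln(4.4569) = 1.4945, so t = 1.4945/0.239 = 6.253.

6.25 days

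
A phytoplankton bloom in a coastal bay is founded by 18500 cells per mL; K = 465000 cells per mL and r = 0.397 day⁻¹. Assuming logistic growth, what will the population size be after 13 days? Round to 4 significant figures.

408500 cells per mL

A = (K − N₀)/N₀ = (465000 − 18500)/18500 = 24.135.
N(t) = K/(1 + A·e^(−rt)) = 465000/(1 + 24.135×e^(−0.397×13)).
e^(−5.161) = 0.005736; denominator = 1 + 24.135×0.005736 = 1.1384.
N = 465000/1.1384 = 408454.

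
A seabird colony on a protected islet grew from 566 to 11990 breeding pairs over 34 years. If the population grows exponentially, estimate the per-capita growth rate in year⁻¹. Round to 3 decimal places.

0.090 per year

From N(t) = N₀·e^(rt): e^(r·34) = 11990/566 = 21.184.
r·34 = ln(21.184) = 3.0532, so r = 3.0532/34 = 0.089801.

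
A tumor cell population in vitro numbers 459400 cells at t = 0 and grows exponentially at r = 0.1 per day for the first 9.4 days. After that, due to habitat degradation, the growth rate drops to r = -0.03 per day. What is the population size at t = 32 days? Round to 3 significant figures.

Phase 1: N(9.4) = 459400·e^(0.1×9.4) = 459400·e^0.94 = 1.176055×10^6.
Phase 2 runs for 32 − 9.4 = 22.6 days at r = -0.03.
N(32) = 1.176055×10^6·e^(-0.03×22.6) = 1.176055×10^6·e^-0.678 = 597002.

597000 cells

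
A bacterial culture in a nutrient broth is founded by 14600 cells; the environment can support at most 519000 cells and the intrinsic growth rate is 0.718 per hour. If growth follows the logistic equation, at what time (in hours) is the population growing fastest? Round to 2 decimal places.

Logistic growth is fastest at N = K/2 = 259500.
A = (K − N₀)/N₀ = 34.548. Set K/(1 + A·e^(−rt)) = K/2 → A·e^(−rt) = 1.
e^(−0.718t) = 1/34.548 = 0.0289453, so t = ln(34.548)/0.718 = 3.5423/0.718 = 4.9336.

4.93 hours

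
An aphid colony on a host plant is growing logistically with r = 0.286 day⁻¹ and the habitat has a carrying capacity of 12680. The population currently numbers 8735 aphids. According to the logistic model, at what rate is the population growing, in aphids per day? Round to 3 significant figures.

dN/dt = rN(1 − N/K) = 0.286 × 8735 × (1 − 8735/12680).
1 − 8735/12680 = 0.31112; dN/dt = 0.286 × 8735 × 0.31112 = 777.24.

777 aphids per day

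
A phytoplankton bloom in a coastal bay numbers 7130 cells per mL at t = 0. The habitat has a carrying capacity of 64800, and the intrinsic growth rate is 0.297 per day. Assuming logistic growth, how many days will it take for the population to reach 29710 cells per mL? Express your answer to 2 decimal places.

6.48 days

A = (K − N₀)/N₀ = (64800 − 7130)/7130 = 8.0884.
Solve 64800/(1 + 8.0884·e^(−0.297t)) = 29710: 1 + 8.0884·e^(−0.297t) = 2.1811, so e^(−0.297t) = 0.146023.
−0.297·t = ln(0.146023) = -1.924, so t = 1.924/0.297 = 6.4781.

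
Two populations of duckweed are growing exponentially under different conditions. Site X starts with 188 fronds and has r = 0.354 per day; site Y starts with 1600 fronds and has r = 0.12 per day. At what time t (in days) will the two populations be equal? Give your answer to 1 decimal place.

Set 188·e^(0.354t) = 1600·e^(0.12t).
e^((0.354 − 0.12)t) = 1600/188 → e^(0.234·t) = 8.5106.
0.234·t = ln(8.5106) = 2.1413, so t = 2.1413/0.234 = 9.1509.

9.2 days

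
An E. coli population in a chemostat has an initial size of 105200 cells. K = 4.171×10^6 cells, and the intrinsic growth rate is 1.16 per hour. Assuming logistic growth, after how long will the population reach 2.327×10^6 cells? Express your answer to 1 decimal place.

3.4 hours

A = (K − N₀)/N₀ = (4.171×10^6 − 105200)/105200 = 38.648.
Solve 4.171×10^6/(1 + 38.648·e^(−1.16t)) = 2.327×10^6: 1 + 38.648·e^(−1.16t) = 1.7924, so e^(−1.16t) = 0.0205038.
−1.16·t = ln(0.0205038) = -3.8871, so t = 3.8871/1.16 = 3.351.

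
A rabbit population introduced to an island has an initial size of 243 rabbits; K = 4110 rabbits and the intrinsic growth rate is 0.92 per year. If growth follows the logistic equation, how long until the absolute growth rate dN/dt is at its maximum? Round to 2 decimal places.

Logistic growth is fastest at N = K/2 = 2055.
A = (K − N₀)/N₀ = 15.914. Set K/(1 + A·e^(−rt)) = K/2 → A·e^(−rt) = 1.
e^(−0.92t) = 1/15.914 = 0.0628394, so t = ln(15.914)/0.92 = 2.7672/0.92 = 3.0078.

3.01 years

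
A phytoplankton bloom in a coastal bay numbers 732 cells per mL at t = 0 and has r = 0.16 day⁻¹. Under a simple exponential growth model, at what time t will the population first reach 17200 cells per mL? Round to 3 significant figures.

19.7 days

Set N₀·e^(rt) = 17200: e^(0.16·t) = 17200/732 = 23.497.
0.16·t = ln(23.497) = 3.1569, so t = 3.1569/0.16 = 19.731.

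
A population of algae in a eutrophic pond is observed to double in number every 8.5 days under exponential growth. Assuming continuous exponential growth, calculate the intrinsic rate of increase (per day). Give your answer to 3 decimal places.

0.082 per day

r = ln(2)/t_d = 0.6931/8.5 = 0.081547.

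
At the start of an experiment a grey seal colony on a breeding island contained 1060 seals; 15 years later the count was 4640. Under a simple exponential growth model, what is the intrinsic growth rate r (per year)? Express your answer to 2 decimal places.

0.10 per year

From N(t) = N₀·e^(rt): e^(r·15) = 4640/1060 = 4.3774.
r·15 = ln(4.3774) = 1.4764, so r = 1.4764/15 = 0.09843.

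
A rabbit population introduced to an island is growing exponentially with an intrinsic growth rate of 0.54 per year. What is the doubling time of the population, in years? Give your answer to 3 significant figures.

1.28 years

Doubling time t_d = ln(2)/r = 0.6931/0.54 = 1.2836.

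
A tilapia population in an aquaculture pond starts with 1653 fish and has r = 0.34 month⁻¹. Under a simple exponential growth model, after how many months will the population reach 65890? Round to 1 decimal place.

Set N₀·e^(rt) = 65890: e^(0.34·t) = 65890/1653 = 39.861.
0.34·t = ln(39.861) = 3.6854, so t = 3.6854/0.34 = 10.839.

10.8 months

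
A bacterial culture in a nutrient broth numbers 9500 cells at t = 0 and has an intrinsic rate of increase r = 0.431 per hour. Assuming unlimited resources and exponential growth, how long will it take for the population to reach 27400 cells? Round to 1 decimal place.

2.5 hours

Set N₀·e^(rt) = 27400: e^(0.431·t) = 27400/9500 = 2.8842.
0.431·t = ln(2.8842) = 1.0593, so t = 1.0593/0.431 = 2.4577.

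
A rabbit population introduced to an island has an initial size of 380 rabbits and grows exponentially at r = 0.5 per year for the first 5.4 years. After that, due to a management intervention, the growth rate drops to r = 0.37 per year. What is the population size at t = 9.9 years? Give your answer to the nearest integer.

29887 rabbits

Phase 1: N(5.4) = 380·e^(0.5×5.4) = 380·e^2.7 = 5654.3.
Phase 2 runs for 9.9 − 5.4 = 4.5 years at r = 0.37.
N(9.9) = 5654.3·e^(0.37×4.5) = 5654.3·e^1.665 = 29886.8.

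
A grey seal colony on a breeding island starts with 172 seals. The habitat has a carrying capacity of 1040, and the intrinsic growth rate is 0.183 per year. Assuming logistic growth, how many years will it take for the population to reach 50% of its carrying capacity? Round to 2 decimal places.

8.85 years

A = (K − N₀)/N₀ = (1040 − 172)/172 = 5.0465.
Solve 1040/(1 + 5.0465·e^(−0.183t)) = 520: 1 + 5.0465·e^(−0.183t) = 2, so e^(−0.183t) = 0.198157.
−0.183·t = ln(0.198157) = -1.6187, so t = 1.6187/0.183 = 8.8453.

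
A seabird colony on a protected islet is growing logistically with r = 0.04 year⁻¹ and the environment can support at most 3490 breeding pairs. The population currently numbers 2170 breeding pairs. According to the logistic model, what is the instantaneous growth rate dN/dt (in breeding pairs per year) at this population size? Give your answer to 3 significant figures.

32.8 breeding pairs per year

dN/dt = rN(1 − N/K) = 0.04 × 2170 × (1 − 2170/3490).
1 − 2170/3490 = 0.37822; dN/dt = 0.04 × 2170 × 0.37822 = 32.83.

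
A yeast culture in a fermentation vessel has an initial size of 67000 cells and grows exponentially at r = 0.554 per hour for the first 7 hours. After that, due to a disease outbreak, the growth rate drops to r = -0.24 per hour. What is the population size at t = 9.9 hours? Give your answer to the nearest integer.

1614358 cells

Phase 1: N(7) = 67000·e^(0.554×7) = 67000·e^3.878 = 3.23794×10^6.
Phase 2 runs for 9.9 − 7 = 2.9 hours at r = -0.24.
N(9.9) = 3.23794×10^6·e^(-0.24×2.9) = 3.23794×10^6·e^-0.696 = 1.614358×10^6.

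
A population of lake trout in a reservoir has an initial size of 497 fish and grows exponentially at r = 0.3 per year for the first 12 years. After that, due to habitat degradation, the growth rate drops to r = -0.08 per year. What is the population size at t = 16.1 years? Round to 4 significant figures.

Phase 1: N(12) = 497·e^(0.3×12) = 497·e^3.6 = 18189.3.
Phase 2 runs for 16.1 − 12 = 4.1 years at r = -0.08.
N(16.1) = 18189.3·e^(-0.08×4.1) = 18189.3·e^-0.328 = 13102.9.

13100 fish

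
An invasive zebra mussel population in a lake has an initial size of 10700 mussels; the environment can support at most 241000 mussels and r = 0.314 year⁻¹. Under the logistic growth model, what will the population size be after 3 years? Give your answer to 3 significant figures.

25700 mussels

A = (K − N₀)/N₀ = (241000 − 10700)/10700 = 21.523.
N(t) = K/(1 + A·e^(−rt)) = 241000/(1 + 21.523×e^(−0.314×3)).
e^(−0.942) = 0.38985; denominator = 1 + 21.523×0.38985 = 9.3908.
N = 241000/9.3908 = 25663.3.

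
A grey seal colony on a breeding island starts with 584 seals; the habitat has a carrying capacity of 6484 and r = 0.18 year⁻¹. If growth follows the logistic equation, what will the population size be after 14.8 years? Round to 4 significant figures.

A = (K − N₀)/N₀ = (6484 − 584)/584 = 10.103.
N(t) = K/(1 + A·e^(−rt)) = 6484/(1 + 10.103×e^(−0.18×14.8)).
e^(−2.664) = 0.069669; denominator = 1 + 10.103×0.069669 = 1.7038.
N = 6484/1.7038 = 3805.5.

3806 seals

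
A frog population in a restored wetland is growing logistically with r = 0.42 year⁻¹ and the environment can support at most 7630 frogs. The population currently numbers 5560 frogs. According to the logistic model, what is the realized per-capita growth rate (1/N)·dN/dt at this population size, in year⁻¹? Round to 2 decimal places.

0.11 per year

(1/N)·dN/dt = r(1 − N/K) = 0.42 × (1 − 5560/7630).
= 0.42 × 0.2713 = 0.11394.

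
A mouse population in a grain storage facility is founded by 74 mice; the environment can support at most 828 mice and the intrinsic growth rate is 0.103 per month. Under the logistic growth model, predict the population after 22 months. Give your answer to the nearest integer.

403 mice

A = (K − N₀)/N₀ = (828 − 74)/74 = 10.189.
N(t) = K/(1 + A·e^(−rt)) = 828/(1 + 10.189×e^(−0.103×22)).
e^(−2.266) = 0.10373; denominator = 1 + 10.189×0.10373 = 2.0569.
N = 828/2.0569 = 402.55.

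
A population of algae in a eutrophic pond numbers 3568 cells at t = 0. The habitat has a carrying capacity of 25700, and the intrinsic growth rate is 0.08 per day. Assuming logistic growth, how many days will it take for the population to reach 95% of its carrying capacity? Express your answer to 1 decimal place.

59.6 days

A = (K − N₀)/N₀ = (25700 − 3568)/3568 = 6.2029.
Solve 25700/(1 + 6.2029·e^(−0.08t)) = 24415: 1 + 6.2029·e^(−0.08t) = 1.0526, so e^(−0.08t) = 0.00848498.
−0.08·t = ln(0.00848498) = -4.7695, so t = 4.7695/0.08 = 59.618.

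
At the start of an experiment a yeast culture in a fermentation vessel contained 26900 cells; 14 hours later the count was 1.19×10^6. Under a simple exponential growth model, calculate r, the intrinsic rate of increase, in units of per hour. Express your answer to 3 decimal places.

From N(t) = N₀·e^(rt): e^(r·14) = 1.19×10^6/26900 = 44.238.
r·14 = ln(44.238) = 3.7896, so r = 3.7896/14 = 0.27068.

0.271 per hour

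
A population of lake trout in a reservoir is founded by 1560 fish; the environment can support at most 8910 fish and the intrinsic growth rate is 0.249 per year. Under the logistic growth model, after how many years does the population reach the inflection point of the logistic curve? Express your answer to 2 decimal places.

6.22 years

Logistic growth is fastest at N = K/2 = 4455.
A = (K − N₀)/N₀ = 4.7115. Set K/(1 + A·e^(−rt)) = K/2 → A·e^(−rt) = 1.
e^(−0.249t) = 1/4.7115 = 0.212245, so t = ln(4.7115)/0.249 = 1.55/0.249 = 6.225.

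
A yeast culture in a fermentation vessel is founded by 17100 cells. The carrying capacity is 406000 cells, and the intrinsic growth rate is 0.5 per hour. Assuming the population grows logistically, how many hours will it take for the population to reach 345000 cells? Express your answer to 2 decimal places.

9.71 hours

A = (K − N₀)/N₀ = (406000 − 17100)/17100 = 22.743.
Solve 406000/(1 + 22.743·e^(−0.5t)) = 345000: 1 + 22.743·e^(−0.5t) = 1.1768, so e^(−0.5t) = 0.00777444.
−0.5·t = ln(0.00777444) = -4.8569, so t = 4.8569/0.5 = 9.7138.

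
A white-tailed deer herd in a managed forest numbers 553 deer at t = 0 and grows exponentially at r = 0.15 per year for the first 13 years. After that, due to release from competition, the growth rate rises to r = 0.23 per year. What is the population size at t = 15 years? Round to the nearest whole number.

Phase 1: N(13) = 553·e^(0.15×13) = 553·e^1.95 = 3886.86.
Phase 2 runs for 15 − 13 = 2 years at r = 0.23.
N(15) = 3886.86·e^(0.23×2) = 3886.86·e^0.46 = 6157.08.

6157 deer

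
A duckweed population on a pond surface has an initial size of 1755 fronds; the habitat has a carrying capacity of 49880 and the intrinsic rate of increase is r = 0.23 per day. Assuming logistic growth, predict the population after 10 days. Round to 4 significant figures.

13300 fronds

A = (K − N₀)/N₀ = (49880 − 1755)/1755 = 27.422.
N(t) = K/(1 + A·e^(−rt)) = 49880/(1 + 27.422×e^(−0.23×10)).
e^(−2.3) = 0.10026; denominator = 1 + 27.422×0.10026 = 3.7493.
N = 49880/3.7493 = 13303.9.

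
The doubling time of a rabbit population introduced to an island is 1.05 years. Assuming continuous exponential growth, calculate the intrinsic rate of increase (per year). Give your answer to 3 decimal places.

0.660 per year

r = ln(2)/t_d = 0.6931/1.05 = 0.66014.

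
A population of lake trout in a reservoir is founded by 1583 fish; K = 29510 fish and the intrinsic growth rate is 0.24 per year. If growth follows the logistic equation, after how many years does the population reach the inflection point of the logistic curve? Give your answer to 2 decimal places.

Logistic growth is fastest at N = K/2 = 14755.
A = (K − N₀)/N₀ = 17.642. Set K/(1 + A·e^(−rt)) = K/2 → A·e^(−rt) = 1.
e^(−0.24t) = 1/17.642 = 0.0566835, so t = ln(17.642)/0.24 = 2.8703/0.24 = 11.959.

11.96 years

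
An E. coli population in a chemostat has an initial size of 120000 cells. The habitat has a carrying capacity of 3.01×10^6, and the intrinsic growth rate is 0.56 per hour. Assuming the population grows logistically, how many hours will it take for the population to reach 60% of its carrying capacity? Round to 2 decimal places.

6.41 hours

A = (K − N₀)/N₀ = (3.01×10^6 − 120000)/120000 = 24.083.
Solve 3.01×10^6/(1 + 24.083·e^(−0.56t)) = 1.806×10^6: 1 + 24.083·e^(−0.56t) = 1.6667, so e^(−0.56t) = 0.0276817.
−0.56·t = ln(0.0276817) = -3.587, so t = 3.587/0.56 = 6.4053.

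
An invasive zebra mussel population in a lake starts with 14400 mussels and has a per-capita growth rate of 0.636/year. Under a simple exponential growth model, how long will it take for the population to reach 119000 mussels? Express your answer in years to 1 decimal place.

Set N₀·e^(rt) = 119000: e^(0.636·t) = 119000/14400 = 8.2639.
0.636·t = ln(8.2639) = 2.1119, so t = 2.1119/0.636 = 3.3206.

3.3 years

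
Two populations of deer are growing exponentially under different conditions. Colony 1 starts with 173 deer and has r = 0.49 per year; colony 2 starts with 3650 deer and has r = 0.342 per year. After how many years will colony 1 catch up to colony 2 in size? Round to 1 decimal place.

Set 173·e^(0.49t) = 3650·e^(0.342t).
e^((0.49 − 0.342)t) = 3650/173 → e^(0.148·t) = 21.098.
0.148·t = ln(21.098) = 3.0492, so t = 3.0492/0.148 = 20.603.

20.6 years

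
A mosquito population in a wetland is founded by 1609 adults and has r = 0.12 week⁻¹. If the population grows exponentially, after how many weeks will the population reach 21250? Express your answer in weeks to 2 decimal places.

21.51 weeks

Set N₀·e^(rt) = 21250: e^(0.12·t) = 21250/1609 = 13.207.
0.12·t = ln(13.207) = 2.5807, so t = 2.5807/0.12 = 21.506.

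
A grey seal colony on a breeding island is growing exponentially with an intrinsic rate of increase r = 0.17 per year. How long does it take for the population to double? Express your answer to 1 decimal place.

Doubling time t_d = ln(2)/r = 0.6931/0.17 = 4.0773.

4.1 years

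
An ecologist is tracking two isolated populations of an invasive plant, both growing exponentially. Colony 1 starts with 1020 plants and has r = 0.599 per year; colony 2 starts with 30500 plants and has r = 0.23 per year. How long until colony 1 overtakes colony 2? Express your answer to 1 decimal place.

Set 1020·e^(0.599t) = 30500·e^(0.23t).
e^((0.599 − 0.23)t) = 30500/1020 → e^(0.369·t) = 29.902.
0.369·t = ln(29.902) = 3.3979, so t = 3.3979/0.369 = 9.2085.

9.2 years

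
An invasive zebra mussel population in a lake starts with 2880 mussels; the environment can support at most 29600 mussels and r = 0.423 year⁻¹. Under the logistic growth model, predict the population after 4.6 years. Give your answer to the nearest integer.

12728 mussels

A = (K − N₀)/N₀ = (29600 − 2880)/2880 = 9.2778.
N(t) = K/(1 + A·e^(−rt)) = 29600/(1 + 9.2778×e^(−0.423×4.6)).
e^(−1.946) = 0.14287; denominator = 1 + 9.2778×0.14287 = 2.3255.
N = 29600/2.3255 = 12728.2.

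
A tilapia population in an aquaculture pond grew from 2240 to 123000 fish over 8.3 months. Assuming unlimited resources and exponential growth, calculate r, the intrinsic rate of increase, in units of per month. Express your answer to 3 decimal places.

0.483 per month

From N(t) = N₀·e^(rt): e^(r·8.3) = 123000/2240 = 54.911.
r·8.3 = ln(54.911) = 4.0057, so r = 4.0057/8.3 = 0.48262.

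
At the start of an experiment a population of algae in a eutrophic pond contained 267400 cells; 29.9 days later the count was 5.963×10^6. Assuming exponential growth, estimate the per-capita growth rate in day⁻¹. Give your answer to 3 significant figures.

0.104 per day

From N(t) = N₀·e^(rt): e^(r·29.9) = 5.963×10^6/267400 = 22.3.
r·29.9 = ln(22.3) = 3.1046, so r = 3.1046/29.9 = 0.10383.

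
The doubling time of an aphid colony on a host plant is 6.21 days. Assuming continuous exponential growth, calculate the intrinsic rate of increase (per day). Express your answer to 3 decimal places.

0.112 per day

r = ln(2)/t_d = 0.6931/6.21 = 0.11162.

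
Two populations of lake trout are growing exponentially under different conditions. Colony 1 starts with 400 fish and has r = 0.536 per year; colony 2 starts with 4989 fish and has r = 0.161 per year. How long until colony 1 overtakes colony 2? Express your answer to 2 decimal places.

6.73 years

Set 400·e^(0.536t) = 4989·e^(0.161t).
e^((0.536 − 0.161)t) = 4989/400 → e^(0.375·t) = 12.473.
0.375·t = ln(12.473) = 2.5235, so t = 2.5235/0.375 = 6.7294.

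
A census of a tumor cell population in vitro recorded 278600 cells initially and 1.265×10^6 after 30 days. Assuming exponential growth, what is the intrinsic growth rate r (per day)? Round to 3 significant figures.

0.0504 per day

From N(t) = N₀·e^(rt): e^(r·30) = 1.265×10^6/278600 = 4.5406.
r·30 = ln(4.5406) = 1.5131, so r = 1.5131/30 = 0.050435.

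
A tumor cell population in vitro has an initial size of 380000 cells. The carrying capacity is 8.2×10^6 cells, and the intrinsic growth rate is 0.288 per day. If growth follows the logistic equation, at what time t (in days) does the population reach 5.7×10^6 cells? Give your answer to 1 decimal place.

A = (K − N₀)/N₀ = (8.2×10^6 − 380000)/380000 = 20.579.
Solve 8.2×10^6/(1 + 20.579·e^(−0.288t)) = 5.7×10^6: 1 + 20.579·e^(−0.288t) = 1.4386, so e^(−0.288t) = 0.0213129.
−0.288·t = ln(0.0213129) = -3.8484, so t = 3.8484/0.288 = 13.363.

13.4 days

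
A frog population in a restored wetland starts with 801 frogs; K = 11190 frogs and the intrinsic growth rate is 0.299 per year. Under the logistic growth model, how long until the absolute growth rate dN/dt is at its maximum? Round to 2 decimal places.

8.57 years

Logistic growth is fastest at N = K/2 = 5595.
A = (K − N₀)/N₀ = 12.97. Set K/(1 + A·e^(−rt)) = K/2 → A·e^(−rt) = 1.
e^(−0.299t) = 1/12.97 = 0.0771008, so t = ln(12.97)/0.299 = 2.5626/0.299 = 8.5707.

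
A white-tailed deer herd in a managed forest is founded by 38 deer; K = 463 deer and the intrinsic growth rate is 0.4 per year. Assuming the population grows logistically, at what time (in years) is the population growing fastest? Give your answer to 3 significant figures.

Logistic growth is fastest at N = K/2 = 231.5.
A = (K − N₀)/N₀ = 11.184. Set K/(1 + A·e^(−rt)) = K/2 → A·e^(−rt) = 1.
e^(−0.4t) = 1/11.184 = 0.0894118, so t = ln(11.184)/0.4 = 2.4145/0.4 = 6.0363.

6.04 years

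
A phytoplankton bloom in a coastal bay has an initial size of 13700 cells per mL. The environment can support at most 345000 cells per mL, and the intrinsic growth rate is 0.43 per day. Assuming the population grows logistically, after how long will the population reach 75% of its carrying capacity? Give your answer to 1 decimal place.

10.0 days

A = (K − N₀)/N₀ = (345000 − 13700)/13700 = 24.182.
Solve 345000/(1 + 24.182·e^(−0.43t)) = 258750: 1 + 24.182·e^(−0.43t) = 1.3333, so e^(−0.43t) = 0.0137841.
−0.43·t = ln(0.0137841) = -4.2842, so t = 4.2842/0.43 = 9.9634.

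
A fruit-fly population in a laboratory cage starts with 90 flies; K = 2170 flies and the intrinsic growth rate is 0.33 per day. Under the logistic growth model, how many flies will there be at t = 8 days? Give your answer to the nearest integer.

819 flies

A = (K − N₀)/N₀ = (2170 − 90)/90 = 23.111.
N(t) = K/(1 + A·e^(−rt)) = 2170/(1 + 23.111×e^(−0.33×8)).
e^(−2.64) = 0.071361; denominator = 1 + 23.111×0.071361 = 2.6492.
N = 2170/2.6492 = 819.103.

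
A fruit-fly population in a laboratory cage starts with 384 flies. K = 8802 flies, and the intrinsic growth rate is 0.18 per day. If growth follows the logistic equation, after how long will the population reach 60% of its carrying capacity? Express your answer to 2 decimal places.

A = (K − N₀)/N₀ = (8802 − 384)/384 = 21.922.
Solve 8802/(1 + 21.922·e^(−0.18t)) = 5281.2: 1 + 21.922·e^(−0.18t) = 1.6667, so e^(−0.18t) = 0.030411.
−0.18·t = ln(0.030411) = -3.493, so t = 3.493/0.18 = 19.405.

19.41 days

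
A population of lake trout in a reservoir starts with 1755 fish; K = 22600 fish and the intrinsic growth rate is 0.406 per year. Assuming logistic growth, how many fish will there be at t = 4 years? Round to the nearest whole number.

A = (K − N₀)/N₀ = (22600 − 1755)/1755 = 11.877.
N(t) = K/(1 + A·e^(−rt)) = 22600/(1 + 11.877×e^(−0.406×4)).
e^(−1.624) = 0.19711; denominator = 1 + 11.877×0.19711 = 3.3412.
N = 22600/3.3412 = 6764.12.

6764 fish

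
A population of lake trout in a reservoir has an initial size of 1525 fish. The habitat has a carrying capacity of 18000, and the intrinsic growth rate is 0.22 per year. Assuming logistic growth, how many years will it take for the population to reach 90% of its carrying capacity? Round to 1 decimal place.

20.8 years

A = (K − N₀)/N₀ = (18000 − 1525)/1525 = 10.803.
Solve 18000/(1 + 10.803·e^(−0.22t)) = 16200: 1 + 10.803·e^(−0.22t) = 1.1111, so e^(−0.22t) = 0.0102849.
−0.22·t = ln(0.0102849) = -4.5771, so t = 4.5771/0.22 = 20.805.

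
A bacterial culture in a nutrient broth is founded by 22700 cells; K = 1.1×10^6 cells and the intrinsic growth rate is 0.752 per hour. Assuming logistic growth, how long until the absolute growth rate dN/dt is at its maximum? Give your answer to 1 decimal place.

5.1 hours

Logistic growth is fastest at N = K/2 = 550000.
A = (K − N₀)/N₀ = 47.458. Set K/(1 + A·e^(−rt)) = K/2 → A·e^(−rt) = 1.
e^(−0.752t) = 1/47.458 = 0.0210712, so t = ln(47.458)/0.752 = 3.8598/0.752 = 5.1328.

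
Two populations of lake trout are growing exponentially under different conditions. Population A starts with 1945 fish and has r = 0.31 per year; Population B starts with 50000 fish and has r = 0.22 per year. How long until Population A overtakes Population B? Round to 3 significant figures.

Set 1945·e^(0.31t) = 50000·e^(0.22t).
e^((0.31 − 0.22)t) = 50000/1945 → e^(0.09·t) = 25.707.
0.09·t = ln(25.707) = 3.2468, so t = 3.2468/0.09 = 36.075.

36.1 years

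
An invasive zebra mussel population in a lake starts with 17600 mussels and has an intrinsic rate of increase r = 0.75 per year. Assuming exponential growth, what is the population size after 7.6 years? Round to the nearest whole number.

N(t) = N₀·e^(rt) = 17600 × e^(0.75×7.6) = 17600 × e^5.7.
e^5.7 ≈ 298.87, so N ≈ 17600 × 298.87 = 5.260066×10^6.

5260066 mussels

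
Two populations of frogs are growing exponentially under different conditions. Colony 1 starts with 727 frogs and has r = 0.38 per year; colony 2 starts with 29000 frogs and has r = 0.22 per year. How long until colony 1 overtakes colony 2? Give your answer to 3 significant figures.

Set 727·e^(0.38t) = 29000·e^(0.22t).
e^((0.38 − 0.22)t) = 29000/727 → e^(0.16·t) = 39.89.
0.16·t = ln(39.89) = 3.6861, so t = 3.6861/0.16 = 23.038.

23.0 years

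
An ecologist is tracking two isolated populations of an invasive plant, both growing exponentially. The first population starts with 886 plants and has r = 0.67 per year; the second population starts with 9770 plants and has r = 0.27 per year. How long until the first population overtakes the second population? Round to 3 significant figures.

Set 886·e^(0.67t) = 9770·e^(0.27t).
e^((0.67 − 0.27)t) = 9770/886 → e^(0.4·t) = 11.027.
0.4·t = ln(11.027) = 2.4004, so t = 2.4004/0.4 = 6.0009.

6.00 years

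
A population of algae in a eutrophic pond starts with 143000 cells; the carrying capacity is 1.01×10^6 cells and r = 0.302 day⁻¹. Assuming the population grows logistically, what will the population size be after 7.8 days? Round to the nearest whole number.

641275 cells

A = (K − N₀)/N₀ = (1.01×10^6 − 143000)/143000 = 6.0629.
N(t) = K/(1 + A·e^(−rt)) = 1.01×10^6/(1 + 6.0629×e^(−0.302×7.8)).
e^(−2.356) = 0.094837; denominator = 1 + 6.0629×0.094837 = 1.575.
N = 1.01×10^6/1.575 = 641275.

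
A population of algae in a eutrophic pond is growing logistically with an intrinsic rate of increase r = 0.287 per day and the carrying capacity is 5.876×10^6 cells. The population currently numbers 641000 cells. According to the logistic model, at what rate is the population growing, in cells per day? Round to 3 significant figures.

dN/dt = rN(1 − N/K) = 0.287 × 641000 × (1 − 641000/5.876×10^6).
1 − 641000/5.876×10^6 = 0.89091; dN/dt = 0.287 × 641000 × 0.89091 = 1.63898×10^5.

164000 cells per day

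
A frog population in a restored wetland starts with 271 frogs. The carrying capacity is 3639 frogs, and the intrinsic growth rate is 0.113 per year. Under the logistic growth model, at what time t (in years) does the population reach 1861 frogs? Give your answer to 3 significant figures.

A = (K − N₀)/N₀ = (3639 − 271)/271 = 12.428.
Solve 3639/(1 + 12.428·e^(−0.113t)) = 1861: 1 + 12.428·e^(−0.113t) = 1.9554, so e^(−0.113t) = 0.0768746.
−0.113·t = ln(0.0768746) = -2.5656, so t = 2.5656/0.113 = 22.704.

22.7 years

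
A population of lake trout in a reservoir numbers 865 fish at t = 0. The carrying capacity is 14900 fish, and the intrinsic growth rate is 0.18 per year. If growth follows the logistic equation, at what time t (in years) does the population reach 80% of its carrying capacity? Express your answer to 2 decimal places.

23.18 years

A = (K − N₀)/N₀ = (14900 − 865)/865 = 16.225.
Solve 14900/(1 + 16.225·e^(−0.18t)) = 11920: 1 + 16.225·e^(−0.18t) = 1.25, so e^(−0.18t) = 0.0154079.
−0.18·t = ln(0.0154079) = -4.1729, so t = 4.1729/0.18 = 23.183.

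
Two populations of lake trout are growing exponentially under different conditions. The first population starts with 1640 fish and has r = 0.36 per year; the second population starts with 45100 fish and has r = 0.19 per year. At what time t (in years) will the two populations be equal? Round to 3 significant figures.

19.5 years

Set 1640·e^(0.36t) = 45100·e^(0.19t).
e^((0.36 − 0.19)t) = 45100/1640 → e^(0.17·t) = 27.5.
0.17·t = ln(27.5) = 3.3142, so t = 3.3142/0.17 = 19.495.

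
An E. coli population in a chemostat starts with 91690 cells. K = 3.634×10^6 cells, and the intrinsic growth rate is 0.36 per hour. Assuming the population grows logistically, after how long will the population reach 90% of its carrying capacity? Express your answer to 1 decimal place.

A = (K − N₀)/N₀ = (3.634×10^6 − 91690)/91690 = 38.634.
Solve 3.634×10^6/(1 + 38.634·e^(−0.36t)) = 3.2706×10^6: 1 + 38.634·e^(−0.36t) = 1.1111, so e^(−0.36t) = 0.00287603.
−0.36·t = ln(0.00287603) = -5.8513, so t = 5.8513/0.36 = 16.254.

16.3 hours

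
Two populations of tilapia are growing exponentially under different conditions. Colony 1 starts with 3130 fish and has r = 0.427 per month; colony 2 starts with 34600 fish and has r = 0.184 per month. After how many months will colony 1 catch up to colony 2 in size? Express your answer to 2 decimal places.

Set 3130·e^(0.427t) = 34600·e^(0.184t).
e^((0.427 − 0.184)t) = 34600/3130 → e^(0.243·t) = 11.054.
0.243·t = ln(11.054) = 2.4028, so t = 2.4028/0.243 = 9.8882.

9.89 months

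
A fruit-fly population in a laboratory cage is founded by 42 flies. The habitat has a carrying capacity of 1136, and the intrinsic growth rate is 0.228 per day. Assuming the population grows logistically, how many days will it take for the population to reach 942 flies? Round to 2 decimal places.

21.23 days

A = (K − N₀)/N₀ = (1136 − 42)/42 = 26.048.
Solve 1136/(1 + 26.048·e^(−0.228t)) = 942: 1 + 26.048·e^(−0.228t) = 1.2059, so e^(−0.228t) = 0.00790647.
−0.228·t = ln(0.00790647) = -4.8401, so t = 4.8401/0.228 = 21.228.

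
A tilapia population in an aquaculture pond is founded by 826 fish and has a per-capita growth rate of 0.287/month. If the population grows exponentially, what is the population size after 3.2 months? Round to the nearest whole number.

2069 fish

N(t) = N₀·e^(rt) = 826 × e^(0.287×3.2) = 826 × e^0.9184.
e^0.9184 ≈ 2.5053, so N ≈ 826 × 2.5053 = 2069.36.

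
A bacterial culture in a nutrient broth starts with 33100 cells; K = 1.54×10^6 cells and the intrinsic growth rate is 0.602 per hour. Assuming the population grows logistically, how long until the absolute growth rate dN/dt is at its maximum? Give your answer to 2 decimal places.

Logistic growth is fastest at N = K/2 = 770000.
A = (K − N₀)/N₀ = 45.526. Set K/(1 + A·e^(−rt)) = K/2 → A·e^(−rt) = 1.
e^(−0.602t) = 1/45.526 = 0.0219656, so t = ln(45.526)/0.602 = 3.8183/0.602 = 6.3427.

6.34 hours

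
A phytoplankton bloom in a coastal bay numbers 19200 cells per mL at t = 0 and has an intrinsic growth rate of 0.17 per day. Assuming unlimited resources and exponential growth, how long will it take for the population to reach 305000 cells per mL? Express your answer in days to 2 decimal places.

16.27 days

Set N₀·e^(rt) = 305000: e^(0.17·t) = 305000/19200 = 15.885.
0.17·t = ln(15.885) = 2.7654, so t = 2.7654/0.17 = 16.267.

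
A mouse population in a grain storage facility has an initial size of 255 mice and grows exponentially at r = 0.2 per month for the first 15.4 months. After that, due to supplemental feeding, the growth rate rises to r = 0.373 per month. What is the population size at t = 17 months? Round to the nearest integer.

Phase 1: N(15.4) = 255·e^(0.2×15.4) = 255·e^3.08 = 5548.39.
Phase 2 runs for 17 − 15.4 = 1.6 months at r = 0.373.
N(17) = 5548.39·e^(0.373×1.6) = 5548.39·e^0.5968 = 10077.5.

10078 mice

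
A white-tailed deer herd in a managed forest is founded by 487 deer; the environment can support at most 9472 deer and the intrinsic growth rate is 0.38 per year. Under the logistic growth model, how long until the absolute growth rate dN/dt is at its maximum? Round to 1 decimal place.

Logistic growth is fastest at N = K/2 = 4736.
A = (K − N₀)/N₀ = 18.45. Set K/(1 + A·e^(−rt)) = K/2 → A·e^(−rt) = 1.
e^(−0.38t) = 1/18.45 = 0.0542014, so t = ln(18.45)/0.38 = 2.915/0.38 = 7.6712.

7.7 years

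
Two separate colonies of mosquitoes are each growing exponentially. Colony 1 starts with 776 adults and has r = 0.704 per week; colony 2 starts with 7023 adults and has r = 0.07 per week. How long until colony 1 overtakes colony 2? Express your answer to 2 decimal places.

3.47 weeks

Set 776·e^(0.704t) = 7023·e^(0.07t).
e^((0.704 − 0.07)t) = 7023/776 → e^(0.634·t) = 9.0503.
0.634·t = ln(9.0503) = 2.2028, so t = 2.2028/0.634 = 3.4744.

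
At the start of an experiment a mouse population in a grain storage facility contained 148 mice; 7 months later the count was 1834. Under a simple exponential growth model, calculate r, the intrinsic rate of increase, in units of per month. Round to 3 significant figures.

From N(t) = N₀·e^(rt): e^(r·7) = 1834/148 = 12.392.
r·7 = ln(12.392) = 2.517, so r = 2.517/7 = 0.35958.

0.360 per month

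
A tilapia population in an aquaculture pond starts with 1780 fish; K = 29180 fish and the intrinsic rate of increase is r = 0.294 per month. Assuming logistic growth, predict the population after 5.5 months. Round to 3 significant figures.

7200 fish

A = (K − N₀)/N₀ = (29180 − 1780)/1780 = 15.393.
N(t) = K/(1 + A·e^(−rt)) = 29180/(1 + 15.393×e^(−0.294×5.5)).
e^(−1.617) = 0.19849; denominator = 1 + 15.393×0.19849 = 4.0555.
N = 29180/4.0555 = 7195.24.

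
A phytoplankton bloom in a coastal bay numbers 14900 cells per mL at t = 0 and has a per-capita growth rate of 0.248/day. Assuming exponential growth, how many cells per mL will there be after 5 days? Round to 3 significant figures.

N(t) = N₀·e^(rt) = 14900 × e^(0.248×5) = 14900 × e^1.24.
e^1.24 ≈ 3.4556, so N ≈ 14900 × 3.4556 = 51488.6.

51500 cells per mL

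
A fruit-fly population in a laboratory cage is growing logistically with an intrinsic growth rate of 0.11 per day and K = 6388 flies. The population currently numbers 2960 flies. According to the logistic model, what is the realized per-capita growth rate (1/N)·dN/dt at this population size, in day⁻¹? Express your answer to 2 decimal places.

0.06 per day

(1/N)·dN/dt = r(1 − N/K) = 0.11 × (1 − 2960/6388).
= 0.11 × 0.53663 = 0.059029.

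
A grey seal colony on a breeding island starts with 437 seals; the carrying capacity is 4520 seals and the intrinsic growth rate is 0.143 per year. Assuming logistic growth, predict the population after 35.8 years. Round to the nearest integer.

A = (K − N₀)/N₀ = (4520 − 437)/437 = 9.3432.
N(t) = K/(1 + A·e^(−rt)) = 4520/(1 + 9.3432×e^(−0.143×35.8)).
e^(−5.119) = 0.0059796; denominator = 1 + 9.3432×0.0059796 = 1.0559.
N = 4520/1.0559 = 4280.83.

4281 seals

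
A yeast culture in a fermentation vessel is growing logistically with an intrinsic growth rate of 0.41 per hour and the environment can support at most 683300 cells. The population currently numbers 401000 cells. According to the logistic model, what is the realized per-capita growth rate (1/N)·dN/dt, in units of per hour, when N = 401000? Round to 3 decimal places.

(1/N)·dN/dt = r(1 − N/K) = 0.41 × (1 − 401000/683300).
= 0.41 × 0.41314 = 0.16939.

0.169 per hour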